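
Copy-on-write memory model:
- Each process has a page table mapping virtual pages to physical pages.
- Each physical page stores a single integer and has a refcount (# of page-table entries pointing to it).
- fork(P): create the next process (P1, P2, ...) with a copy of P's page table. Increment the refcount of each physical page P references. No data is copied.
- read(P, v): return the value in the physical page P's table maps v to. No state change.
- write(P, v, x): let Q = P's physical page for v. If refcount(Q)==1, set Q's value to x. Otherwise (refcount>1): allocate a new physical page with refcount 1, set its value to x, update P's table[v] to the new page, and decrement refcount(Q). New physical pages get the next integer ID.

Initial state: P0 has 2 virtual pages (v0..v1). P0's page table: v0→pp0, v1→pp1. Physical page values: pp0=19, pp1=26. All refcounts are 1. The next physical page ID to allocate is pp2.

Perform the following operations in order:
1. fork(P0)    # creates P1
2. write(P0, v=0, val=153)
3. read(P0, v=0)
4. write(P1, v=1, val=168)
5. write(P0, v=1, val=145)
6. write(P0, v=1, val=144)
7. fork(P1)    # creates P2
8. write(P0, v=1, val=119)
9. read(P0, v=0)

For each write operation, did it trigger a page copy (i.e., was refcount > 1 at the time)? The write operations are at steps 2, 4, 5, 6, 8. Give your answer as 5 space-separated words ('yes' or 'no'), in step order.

Op 1: fork(P0) -> P1. 2 ppages; refcounts: pp0:2 pp1:2
Op 2: write(P0, v0, 153). refcount(pp0)=2>1 -> COPY to pp2. 3 ppages; refcounts: pp0:1 pp1:2 pp2:1
Op 3: read(P0, v0) -> 153. No state change.
Op 4: write(P1, v1, 168). refcount(pp1)=2>1 -> COPY to pp3. 4 ppages; refcounts: pp0:1 pp1:1 pp2:1 pp3:1
Op 5: write(P0, v1, 145). refcount(pp1)=1 -> write in place. 4 ppages; refcounts: pp0:1 pp1:1 pp2:1 pp3:1
Op 6: write(P0, v1, 144). refcount(pp1)=1 -> write in place. 4 ppages; refcounts: pp0:1 pp1:1 pp2:1 pp3:1
Op 7: fork(P1) -> P2. 4 ppages; refcounts: pp0:2 pp1:1 pp2:1 pp3:2
Op 8: write(P0, v1, 119). refcount(pp1)=1 -> write in place. 4 ppages; refcounts: pp0:2 pp1:1 pp2:1 pp3:2
Op 9: read(P0, v0) -> 153. No state change.

yes yes no no no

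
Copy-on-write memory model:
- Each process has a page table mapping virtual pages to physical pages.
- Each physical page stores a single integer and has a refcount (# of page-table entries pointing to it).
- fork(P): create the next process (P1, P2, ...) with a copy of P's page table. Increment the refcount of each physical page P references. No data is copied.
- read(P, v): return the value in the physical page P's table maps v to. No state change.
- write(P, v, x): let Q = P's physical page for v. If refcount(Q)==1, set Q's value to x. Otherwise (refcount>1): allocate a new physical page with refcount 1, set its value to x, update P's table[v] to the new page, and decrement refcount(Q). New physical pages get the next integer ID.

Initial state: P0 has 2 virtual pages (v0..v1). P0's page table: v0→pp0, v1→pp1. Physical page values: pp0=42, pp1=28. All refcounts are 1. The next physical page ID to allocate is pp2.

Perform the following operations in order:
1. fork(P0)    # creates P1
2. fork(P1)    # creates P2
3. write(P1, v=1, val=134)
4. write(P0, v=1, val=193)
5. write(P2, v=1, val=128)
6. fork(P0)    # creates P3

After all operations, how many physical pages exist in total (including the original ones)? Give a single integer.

Op 1: fork(P0) -> P1. 2 ppages; refcounts: pp0:2 pp1:2
Op 2: fork(P1) -> P2. 2 ppages; refcounts: pp0:3 pp1:3
Op 3: write(P1, v1, 134). refcount(pp1)=3>1 -> COPY to pp2. 3 ppages; refcounts: pp0:3 pp1:2 pp2:1
Op 4: write(P0, v1, 193). refcount(pp1)=2>1 -> COPY to pp3. 4 ppages; refcounts: pp0:3 pp1:1 pp2:1 pp3:1
Op 5: write(P2, v1, 128). refcount(pp1)=1 -> write in place. 4 ppages; refcounts: pp0:3 pp1:1 pp2:1 pp3:1
Op 6: fork(P0) -> P3. 4 ppages; refcounts: pp0:4 pp1:1 pp2:1 pp3:2

Answer: 4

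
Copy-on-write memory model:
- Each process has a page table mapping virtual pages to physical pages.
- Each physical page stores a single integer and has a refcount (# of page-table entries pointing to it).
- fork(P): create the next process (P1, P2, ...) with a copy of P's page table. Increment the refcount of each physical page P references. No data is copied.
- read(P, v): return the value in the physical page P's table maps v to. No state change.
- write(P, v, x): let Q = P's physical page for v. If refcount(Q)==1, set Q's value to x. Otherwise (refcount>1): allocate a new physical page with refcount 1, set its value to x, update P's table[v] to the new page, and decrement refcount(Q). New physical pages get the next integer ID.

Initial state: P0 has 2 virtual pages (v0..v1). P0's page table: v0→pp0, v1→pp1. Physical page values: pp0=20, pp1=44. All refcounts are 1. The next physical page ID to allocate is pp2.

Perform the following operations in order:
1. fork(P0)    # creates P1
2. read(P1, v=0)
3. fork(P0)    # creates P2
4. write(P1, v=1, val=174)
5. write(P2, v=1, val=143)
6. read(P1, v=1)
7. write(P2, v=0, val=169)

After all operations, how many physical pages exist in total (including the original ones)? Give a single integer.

Op 1: fork(P0) -> P1. 2 ppages; refcounts: pp0:2 pp1:2
Op 2: read(P1, v0) -> 20. No state change.
Op 3: fork(P0) -> P2. 2 ppages; refcounts: pp0:3 pp1:3
Op 4: write(P1, v1, 174). refcount(pp1)=3>1 -> COPY to pp2. 3 ppages; refcounts: pp0:3 pp1:2 pp2:1
Op 5: write(P2, v1, 143). refcount(pp1)=2>1 -> COPY to pp3. 4 ppages; refcounts: pp0:3 pp1:1 pp2:1 pp3:1
Op 6: read(P1, v1) -> 174. No state change.
Op 7: write(P2, v0, 169). refcount(pp0)=3>1 -> COPY to pp4. 5 ppages; refcounts: pp0:2 pp1:1 pp2:1 pp3:1 pp4:1

Answer: 5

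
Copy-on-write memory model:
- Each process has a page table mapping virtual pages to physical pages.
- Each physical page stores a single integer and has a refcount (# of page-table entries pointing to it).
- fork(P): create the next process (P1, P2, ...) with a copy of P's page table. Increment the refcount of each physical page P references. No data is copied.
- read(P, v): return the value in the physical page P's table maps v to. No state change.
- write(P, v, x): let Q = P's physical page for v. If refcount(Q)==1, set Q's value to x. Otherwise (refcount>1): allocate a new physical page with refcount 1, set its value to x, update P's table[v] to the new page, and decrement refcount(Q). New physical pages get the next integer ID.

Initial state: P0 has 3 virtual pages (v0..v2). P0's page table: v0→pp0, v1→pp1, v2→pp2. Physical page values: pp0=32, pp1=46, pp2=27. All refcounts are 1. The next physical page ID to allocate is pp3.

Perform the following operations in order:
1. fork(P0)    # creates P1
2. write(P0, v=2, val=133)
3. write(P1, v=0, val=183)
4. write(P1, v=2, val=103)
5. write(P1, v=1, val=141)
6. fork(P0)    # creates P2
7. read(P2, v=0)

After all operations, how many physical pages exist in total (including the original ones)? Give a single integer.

Answer: 6

Derivation:
Op 1: fork(P0) -> P1. 3 ppages; refcounts: pp0:2 pp1:2 pp2:2
Op 2: write(P0, v2, 133). refcount(pp2)=2>1 -> COPY to pp3. 4 ppages; refcounts: pp0:2 pp1:2 pp2:1 pp3:1
Op 3: write(P1, v0, 183). refcount(pp0)=2>1 -> COPY to pp4. 5 ppages; refcounts: pp0:1 pp1:2 pp2:1 pp3:1 pp4:1
Op 4: write(P1, v2, 103). refcount(pp2)=1 -> write in place. 5 ppages; refcounts: pp0:1 pp1:2 pp2:1 pp3:1 pp4:1
Op 5: write(P1, v1, 141). refcount(pp1)=2>1 -> COPY to pp5. 6 ppages; refcounts: pp0:1 pp1:1 pp2:1 pp3:1 pp4:1 pp5:1
Op 6: fork(P0) -> P2. 6 ppages; refcounts: pp0:2 pp1:2 pp2:1 pp3:2 pp4:1 pp5:1
Op 7: read(P2, v0) -> 32. No state change.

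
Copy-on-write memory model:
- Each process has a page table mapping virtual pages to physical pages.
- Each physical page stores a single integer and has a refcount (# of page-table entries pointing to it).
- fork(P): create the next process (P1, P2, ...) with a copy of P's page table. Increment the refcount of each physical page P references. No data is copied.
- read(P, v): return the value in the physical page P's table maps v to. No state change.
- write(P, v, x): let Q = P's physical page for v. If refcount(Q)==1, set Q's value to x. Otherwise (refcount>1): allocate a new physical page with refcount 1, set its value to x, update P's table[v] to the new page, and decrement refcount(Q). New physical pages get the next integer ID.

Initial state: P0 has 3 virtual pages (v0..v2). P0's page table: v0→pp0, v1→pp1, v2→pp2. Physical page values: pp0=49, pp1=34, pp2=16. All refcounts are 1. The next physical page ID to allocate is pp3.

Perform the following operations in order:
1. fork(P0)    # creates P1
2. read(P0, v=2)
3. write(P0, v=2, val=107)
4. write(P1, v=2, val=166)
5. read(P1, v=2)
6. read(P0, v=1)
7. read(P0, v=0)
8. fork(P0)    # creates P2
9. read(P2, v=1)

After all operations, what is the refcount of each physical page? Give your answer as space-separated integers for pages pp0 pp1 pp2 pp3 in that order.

Op 1: fork(P0) -> P1. 3 ppages; refcounts: pp0:2 pp1:2 pp2:2
Op 2: read(P0, v2) -> 16. No state change.
Op 3: write(P0, v2, 107). refcount(pp2)=2>1 -> COPY to pp3. 4 ppages; refcounts: pp0:2 pp1:2 pp2:1 pp3:1
Op 4: write(P1, v2, 166). refcount(pp2)=1 -> write in place. 4 ppages; refcounts: pp0:2 pp1:2 pp2:1 pp3:1
Op 5: read(P1, v2) -> 166. No state change.
Op 6: read(P0, v1) -> 34. No state change.
Op 7: read(P0, v0) -> 49. No state change.
Op 8: fork(P0) -> P2. 4 ppages; refcounts: pp0:3 pp1:3 pp2:1 pp3:2
Op 9: read(P2, v1) -> 34. No state change.

Answer: 3 3 1 2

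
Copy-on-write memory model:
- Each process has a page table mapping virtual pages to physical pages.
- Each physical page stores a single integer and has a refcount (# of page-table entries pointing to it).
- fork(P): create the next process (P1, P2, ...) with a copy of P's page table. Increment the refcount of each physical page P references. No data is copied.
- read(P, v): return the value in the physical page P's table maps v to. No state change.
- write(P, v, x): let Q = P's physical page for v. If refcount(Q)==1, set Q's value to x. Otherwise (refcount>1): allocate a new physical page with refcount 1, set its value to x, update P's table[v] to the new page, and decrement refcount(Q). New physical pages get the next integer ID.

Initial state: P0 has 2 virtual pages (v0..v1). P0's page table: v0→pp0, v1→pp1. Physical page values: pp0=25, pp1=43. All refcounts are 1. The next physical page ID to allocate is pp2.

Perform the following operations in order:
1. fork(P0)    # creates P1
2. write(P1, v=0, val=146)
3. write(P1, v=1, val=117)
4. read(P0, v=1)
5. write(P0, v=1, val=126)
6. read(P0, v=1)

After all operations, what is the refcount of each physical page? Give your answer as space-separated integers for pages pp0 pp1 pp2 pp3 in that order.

Op 1: fork(P0) -> P1. 2 ppages; refcounts: pp0:2 pp1:2
Op 2: write(P1, v0, 146). refcount(pp0)=2>1 -> COPY to pp2. 3 ppages; refcounts: pp0:1 pp1:2 pp2:1
Op 3: write(P1, v1, 117). refcount(pp1)=2>1 -> COPY to pp3. 4 ppages; refcounts: pp0:1 pp1:1 pp2:1 pp3:1
Op 4: read(P0, v1) -> 43. No state change.
Op 5: write(P0, v1, 126). refcount(pp1)=1 -> write in place. 4 ppages; refcounts: pp0:1 pp1:1 pp2:1 pp3:1
Op 6: read(P0, v1) -> 126. No state change.

Answer: 1 1 1 1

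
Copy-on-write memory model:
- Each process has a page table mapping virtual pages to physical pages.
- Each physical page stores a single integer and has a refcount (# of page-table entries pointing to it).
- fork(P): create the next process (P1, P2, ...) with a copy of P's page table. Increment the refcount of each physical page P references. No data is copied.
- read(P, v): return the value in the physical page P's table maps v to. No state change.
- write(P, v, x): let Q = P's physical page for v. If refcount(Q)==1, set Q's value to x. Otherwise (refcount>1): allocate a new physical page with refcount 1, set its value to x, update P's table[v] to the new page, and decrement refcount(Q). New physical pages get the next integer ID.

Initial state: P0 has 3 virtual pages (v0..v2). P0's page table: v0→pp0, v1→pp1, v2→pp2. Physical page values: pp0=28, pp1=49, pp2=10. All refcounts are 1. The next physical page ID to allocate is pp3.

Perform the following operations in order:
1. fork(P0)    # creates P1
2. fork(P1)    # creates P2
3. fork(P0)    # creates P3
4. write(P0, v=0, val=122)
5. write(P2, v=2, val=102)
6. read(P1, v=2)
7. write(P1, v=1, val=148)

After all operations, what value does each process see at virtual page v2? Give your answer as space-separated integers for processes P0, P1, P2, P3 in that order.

Op 1: fork(P0) -> P1. 3 ppages; refcounts: pp0:2 pp1:2 pp2:2
Op 2: fork(P1) -> P2. 3 ppages; refcounts: pp0:3 pp1:3 pp2:3
Op 3: fork(P0) -> P3. 3 ppages; refcounts: pp0:4 pp1:4 pp2:4
Op 4: write(P0, v0, 122). refcount(pp0)=4>1 -> COPY to pp3. 4 ppages; refcounts: pp0:3 pp1:4 pp2:4 pp3:1
Op 5: write(P2, v2, 102). refcount(pp2)=4>1 -> COPY to pp4. 5 ppages; refcounts: pp0:3 pp1:4 pp2:3 pp3:1 pp4:1
Op 6: read(P1, v2) -> 10. No state change.
Op 7: write(P1, v1, 148). refcount(pp1)=4>1 -> COPY to pp5. 6 ppages; refcounts: pp0:3 pp1:3 pp2:3 pp3:1 pp4:1 pp5:1
P0: v2 -> pp2 = 10
P1: v2 -> pp2 = 10
P2: v2 -> pp4 = 102
P3: v2 -> pp2 = 10

Answer: 10 10 102 10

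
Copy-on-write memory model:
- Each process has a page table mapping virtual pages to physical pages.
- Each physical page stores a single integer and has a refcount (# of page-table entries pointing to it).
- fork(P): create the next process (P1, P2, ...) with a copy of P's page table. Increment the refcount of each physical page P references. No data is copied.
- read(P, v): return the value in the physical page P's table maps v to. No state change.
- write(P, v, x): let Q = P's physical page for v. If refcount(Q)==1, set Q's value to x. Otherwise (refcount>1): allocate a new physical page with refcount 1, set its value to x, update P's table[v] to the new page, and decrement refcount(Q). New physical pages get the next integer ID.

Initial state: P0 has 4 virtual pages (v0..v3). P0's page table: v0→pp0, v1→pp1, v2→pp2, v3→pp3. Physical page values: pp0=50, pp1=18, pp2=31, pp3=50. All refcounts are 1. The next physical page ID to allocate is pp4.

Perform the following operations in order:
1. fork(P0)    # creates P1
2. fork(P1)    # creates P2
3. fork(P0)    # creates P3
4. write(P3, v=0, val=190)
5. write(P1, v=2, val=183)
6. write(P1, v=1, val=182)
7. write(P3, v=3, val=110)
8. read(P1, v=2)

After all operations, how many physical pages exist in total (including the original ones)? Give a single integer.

Op 1: fork(P0) -> P1. 4 ppages; refcounts: pp0:2 pp1:2 pp2:2 pp3:2
Op 2: fork(P1) -> P2. 4 ppages; refcounts: pp0:3 pp1:3 pp2:3 pp3:3
Op 3: fork(P0) -> P3. 4 ppages; refcounts: pp0:4 pp1:4 pp2:4 pp3:4
Op 4: write(P3, v0, 190). refcount(pp0)=4>1 -> COPY to pp4. 5 ppages; refcounts: pp0:3 pp1:4 pp2:4 pp3:4 pp4:1
Op 5: write(P1, v2, 183). refcount(pp2)=4>1 -> COPY to pp5. 6 ppages; refcounts: pp0:3 pp1:4 pp2:3 pp3:4 pp4:1 pp5:1
Op 6: write(P1, v1, 182). refcount(pp1)=4>1 -> COPY to pp6. 7 ppages; refcounts: pp0:3 pp1:3 pp2:3 pp3:4 pp4:1 pp5:1 pp6:1
Op 7: write(P3, v3, 110). refcount(pp3)=4>1 -> COPY to pp7. 8 ppages; refcounts: pp0:3 pp1:3 pp2:3 pp3:3 pp4:1 pp5:1 pp6:1 pp7:1
Op 8: read(P1, v2) -> 183. No state change.

Answer: 8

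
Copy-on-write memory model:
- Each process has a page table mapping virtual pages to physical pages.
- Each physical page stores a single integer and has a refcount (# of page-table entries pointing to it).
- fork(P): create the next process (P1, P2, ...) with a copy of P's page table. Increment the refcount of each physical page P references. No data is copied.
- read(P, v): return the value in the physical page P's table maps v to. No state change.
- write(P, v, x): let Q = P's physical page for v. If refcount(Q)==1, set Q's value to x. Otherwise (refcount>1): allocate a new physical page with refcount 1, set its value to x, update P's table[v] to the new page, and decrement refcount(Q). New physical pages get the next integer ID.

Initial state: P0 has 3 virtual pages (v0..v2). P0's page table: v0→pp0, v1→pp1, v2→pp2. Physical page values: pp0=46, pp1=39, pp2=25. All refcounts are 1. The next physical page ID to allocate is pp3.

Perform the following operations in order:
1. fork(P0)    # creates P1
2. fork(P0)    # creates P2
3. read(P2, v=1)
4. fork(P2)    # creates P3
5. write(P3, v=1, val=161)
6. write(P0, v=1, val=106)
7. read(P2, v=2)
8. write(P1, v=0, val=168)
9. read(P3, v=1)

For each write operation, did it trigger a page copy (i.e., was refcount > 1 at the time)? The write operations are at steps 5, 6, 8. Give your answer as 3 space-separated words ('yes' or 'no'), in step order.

Op 1: fork(P0) -> P1. 3 ppages; refcounts: pp0:2 pp1:2 pp2:2
Op 2: fork(P0) -> P2. 3 ppages; refcounts: pp0:3 pp1:3 pp2:3
Op 3: read(P2, v1) -> 39. No state change.
Op 4: fork(P2) -> P3. 3 ppages; refcounts: pp0:4 pp1:4 pp2:4
Op 5: write(P3, v1, 161). refcount(pp1)=4>1 -> COPY to pp3. 4 ppages; refcounts: pp0:4 pp1:3 pp2:4 pp3:1
Op 6: write(P0, v1, 106). refcount(pp1)=3>1 -> COPY to pp4. 5 ppages; refcounts: pp0:4 pp1:2 pp2:4 pp3:1 pp4:1
Op 7: read(P2, v2) -> 25. No state change.
Op 8: write(P1, v0, 168). refcount(pp0)=4>1 -> COPY to pp5. 6 ppages; refcounts: pp0:3 pp1:2 pp2:4 pp3:1 pp4:1 pp5:1
Op 9: read(P3, v1) -> 161. No state change.

yes yes yes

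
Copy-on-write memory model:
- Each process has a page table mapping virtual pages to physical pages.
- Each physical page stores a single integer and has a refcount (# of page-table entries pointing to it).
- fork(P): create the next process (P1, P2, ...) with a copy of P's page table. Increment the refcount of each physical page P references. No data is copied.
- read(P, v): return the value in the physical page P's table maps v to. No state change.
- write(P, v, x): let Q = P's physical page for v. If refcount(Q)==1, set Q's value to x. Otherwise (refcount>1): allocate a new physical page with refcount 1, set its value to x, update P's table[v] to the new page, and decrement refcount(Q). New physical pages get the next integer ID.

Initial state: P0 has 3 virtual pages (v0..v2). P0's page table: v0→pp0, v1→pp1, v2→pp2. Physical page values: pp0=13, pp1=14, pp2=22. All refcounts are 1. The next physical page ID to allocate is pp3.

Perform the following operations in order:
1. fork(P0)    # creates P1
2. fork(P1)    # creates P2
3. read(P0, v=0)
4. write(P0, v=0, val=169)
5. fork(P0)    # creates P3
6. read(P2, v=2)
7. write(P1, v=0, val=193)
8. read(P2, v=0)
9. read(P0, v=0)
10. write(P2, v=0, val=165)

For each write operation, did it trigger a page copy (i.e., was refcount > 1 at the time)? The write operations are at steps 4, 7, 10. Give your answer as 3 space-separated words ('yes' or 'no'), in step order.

Op 1: fork(P0) -> P1. 3 ppages; refcounts: pp0:2 pp1:2 pp2:2
Op 2: fork(P1) -> P2. 3 ppages; refcounts: pp0:3 pp1:3 pp2:3
Op 3: read(P0, v0) -> 13. No state change.
Op 4: write(P0, v0, 169). refcount(pp0)=3>1 -> COPY to pp3. 4 ppages; refcounts: pp0:2 pp1:3 pp2:3 pp3:1
Op 5: fork(P0) -> P3. 4 ppages; refcounts: pp0:2 pp1:4 pp2:4 pp3:2
Op 6: read(P2, v2) -> 22. No state change.
Op 7: write(P1, v0, 193). refcount(pp0)=2>1 -> COPY to pp4. 5 ppages; refcounts: pp0:1 pp1:4 pp2:4 pp3:2 pp4:1
Op 8: read(P2, v0) -> 13. No state change.
Op 9: read(P0, v0) -> 169. No state change.
Op 10: write(P2, v0, 165). refcount(pp0)=1 -> write in place. 5 ppages; refcounts: pp0:1 pp1:4 pp2:4 pp3:2 pp4:1

yes yes no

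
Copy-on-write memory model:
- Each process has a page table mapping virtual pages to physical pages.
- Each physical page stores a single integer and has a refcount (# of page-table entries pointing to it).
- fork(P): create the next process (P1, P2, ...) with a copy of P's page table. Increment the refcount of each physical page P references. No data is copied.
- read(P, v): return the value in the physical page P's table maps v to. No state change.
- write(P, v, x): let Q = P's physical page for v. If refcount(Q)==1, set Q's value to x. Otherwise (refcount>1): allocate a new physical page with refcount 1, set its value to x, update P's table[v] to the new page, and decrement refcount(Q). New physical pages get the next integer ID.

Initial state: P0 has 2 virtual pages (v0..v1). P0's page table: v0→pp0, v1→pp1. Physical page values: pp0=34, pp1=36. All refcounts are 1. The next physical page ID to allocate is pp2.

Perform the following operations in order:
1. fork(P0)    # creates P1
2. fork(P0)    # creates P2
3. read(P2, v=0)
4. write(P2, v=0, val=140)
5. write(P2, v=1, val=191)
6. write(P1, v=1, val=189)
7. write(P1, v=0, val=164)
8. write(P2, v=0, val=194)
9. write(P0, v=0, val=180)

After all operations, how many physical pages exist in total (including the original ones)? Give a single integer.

Answer: 6

Derivation:
Op 1: fork(P0) -> P1. 2 ppages; refcounts: pp0:2 pp1:2
Op 2: fork(P0) -> P2. 2 ppages; refcounts: pp0:3 pp1:3
Op 3: read(P2, v0) -> 34. No state change.
Op 4: write(P2, v0, 140). refcount(pp0)=3>1 -> COPY to pp2. 3 ppages; refcounts: pp0:2 pp1:3 pp2:1
Op 5: write(P2, v1, 191). refcount(pp1)=3>1 -> COPY to pp3. 4 ppages; refcounts: pp0:2 pp1:2 pp2:1 pp3:1
Op 6: write(P1, v1, 189). refcount(pp1)=2>1 -> COPY to pp4. 5 ppages; refcounts: pp0:2 pp1:1 pp2:1 pp3:1 pp4:1
Op 7: write(P1, v0, 164). refcount(pp0)=2>1 -> COPY to pp5. 6 ppages; refcounts: pp0:1 pp1:1 pp2:1 pp3:1 pp4:1 pp5:1
Op 8: write(P2, v0, 194). refcount(pp2)=1 -> write in place. 6 ppages; refcounts: pp0:1 pp1:1 pp2:1 pp3:1 pp4:1 pp5:1
Op 9: write(P0, v0, 180). refcount(pp0)=1 -> write in place. 6 ppages; refcounts: pp0:1 pp1:1 pp2:1 pp3:1 pp4:1 pp5:1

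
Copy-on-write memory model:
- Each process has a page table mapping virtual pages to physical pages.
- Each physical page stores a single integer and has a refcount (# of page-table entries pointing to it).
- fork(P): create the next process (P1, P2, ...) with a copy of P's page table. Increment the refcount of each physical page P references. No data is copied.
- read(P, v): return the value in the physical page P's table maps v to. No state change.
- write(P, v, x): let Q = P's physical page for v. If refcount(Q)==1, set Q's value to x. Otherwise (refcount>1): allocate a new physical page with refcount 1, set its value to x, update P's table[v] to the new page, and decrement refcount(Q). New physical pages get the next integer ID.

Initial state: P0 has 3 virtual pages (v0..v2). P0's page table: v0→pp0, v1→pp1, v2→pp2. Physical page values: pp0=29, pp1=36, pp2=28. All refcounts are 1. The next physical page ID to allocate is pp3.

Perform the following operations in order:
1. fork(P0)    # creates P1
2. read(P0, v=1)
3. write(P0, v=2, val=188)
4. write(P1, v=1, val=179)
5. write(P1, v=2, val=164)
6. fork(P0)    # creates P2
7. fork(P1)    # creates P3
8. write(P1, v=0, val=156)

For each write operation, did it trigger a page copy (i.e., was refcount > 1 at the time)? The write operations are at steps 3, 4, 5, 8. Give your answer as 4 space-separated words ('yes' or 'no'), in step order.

Op 1: fork(P0) -> P1. 3 ppages; refcounts: pp0:2 pp1:2 pp2:2
Op 2: read(P0, v1) -> 36. No state change.
Op 3: write(P0, v2, 188). refcount(pp2)=2>1 -> COPY to pp3. 4 ppages; refcounts: pp0:2 pp1:2 pp2:1 pp3:1
Op 4: write(P1, v1, 179). refcount(pp1)=2>1 -> COPY to pp4. 5 ppages; refcounts: pp0:2 pp1:1 pp2:1 pp3:1 pp4:1
Op 5: write(P1, v2, 164). refcount(pp2)=1 -> write in place. 5 ppages; refcounts: pp0:2 pp1:1 pp2:1 pp3:1 pp4:1
Op 6: fork(P0) -> P2. 5 ppages; refcounts: pp0:3 pp1:2 pp2:1 pp3:2 pp4:1
Op 7: fork(P1) -> P3. 5 ppages; refcounts: pp0:4 pp1:2 pp2:2 pp3:2 pp4:2
Op 8: write(P1, v0, 156). refcount(pp0)=4>1 -> COPY to pp5. 6 ppages; refcounts: pp0:3 pp1:2 pp2:2 pp3:2 pp4:2 pp5:1

yes yes no yes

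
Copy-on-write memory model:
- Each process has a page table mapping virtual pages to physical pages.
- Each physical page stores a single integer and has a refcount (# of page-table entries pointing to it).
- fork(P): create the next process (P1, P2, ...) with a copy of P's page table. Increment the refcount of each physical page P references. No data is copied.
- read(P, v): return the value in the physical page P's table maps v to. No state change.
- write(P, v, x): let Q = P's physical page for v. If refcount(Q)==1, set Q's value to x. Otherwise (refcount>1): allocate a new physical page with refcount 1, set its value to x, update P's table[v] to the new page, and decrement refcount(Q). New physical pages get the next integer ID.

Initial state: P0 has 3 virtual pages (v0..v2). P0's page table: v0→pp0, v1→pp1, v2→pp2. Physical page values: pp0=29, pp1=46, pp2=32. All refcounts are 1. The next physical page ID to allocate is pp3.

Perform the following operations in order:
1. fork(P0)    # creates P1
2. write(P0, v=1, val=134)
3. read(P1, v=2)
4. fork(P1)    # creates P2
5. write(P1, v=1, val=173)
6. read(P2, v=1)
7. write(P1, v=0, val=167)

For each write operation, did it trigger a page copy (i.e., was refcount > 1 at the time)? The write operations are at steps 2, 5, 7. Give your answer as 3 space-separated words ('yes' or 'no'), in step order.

Op 1: fork(P0) -> P1. 3 ppages; refcounts: pp0:2 pp1:2 pp2:2
Op 2: write(P0, v1, 134). refcount(pp1)=2>1 -> COPY to pp3. 4 ppages; refcounts: pp0:2 pp1:1 pp2:2 pp3:1
Op 3: read(P1, v2) -> 32. No state change.
Op 4: fork(P1) -> P2. 4 ppages; refcounts: pp0:3 pp1:2 pp2:3 pp3:1
Op 5: write(P1, v1, 173). refcount(pp1)=2>1 -> COPY to pp4. 5 ppages; refcounts: pp0:3 pp1:1 pp2:3 pp3:1 pp4:1
Op 6: read(P2, v1) -> 46. No state change.
Op 7: write(P1, v0, 167). refcount(pp0)=3>1 -> COPY to pp5. 6 ppages; refcounts: pp0:2 pp1:1 pp2:3 pp3:1 pp4:1 pp5:1

yes yes yes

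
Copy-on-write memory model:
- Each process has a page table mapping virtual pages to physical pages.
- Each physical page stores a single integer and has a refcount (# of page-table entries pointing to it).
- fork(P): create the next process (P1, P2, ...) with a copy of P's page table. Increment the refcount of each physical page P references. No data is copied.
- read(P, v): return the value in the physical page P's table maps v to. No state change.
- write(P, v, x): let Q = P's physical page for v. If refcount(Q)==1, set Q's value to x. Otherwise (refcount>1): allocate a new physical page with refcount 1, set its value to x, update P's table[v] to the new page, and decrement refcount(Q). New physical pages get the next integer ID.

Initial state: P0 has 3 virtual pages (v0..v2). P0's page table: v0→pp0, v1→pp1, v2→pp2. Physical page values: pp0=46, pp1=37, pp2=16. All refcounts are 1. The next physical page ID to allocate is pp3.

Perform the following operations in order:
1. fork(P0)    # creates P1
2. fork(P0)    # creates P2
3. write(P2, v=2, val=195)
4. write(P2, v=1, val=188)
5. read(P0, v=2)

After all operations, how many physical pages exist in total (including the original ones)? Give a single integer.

Answer: 5

Derivation:
Op 1: fork(P0) -> P1. 3 ppages; refcounts: pp0:2 pp1:2 pp2:2
Op 2: fork(P0) -> P2. 3 ppages; refcounts: pp0:3 pp1:3 pp2:3
Op 3: write(P2, v2, 195). refcount(pp2)=3>1 -> COPY to pp3. 4 ppages; refcounts: pp0:3 pp1:3 pp2:2 pp3:1
Op 4: write(P2, v1, 188). refcount(pp1)=3>1 -> COPY to pp4. 5 ppages; refcounts: pp0:3 pp1:2 pp2:2 pp3:1 pp4:1
Op 5: read(P0, v2) -> 16. No state change.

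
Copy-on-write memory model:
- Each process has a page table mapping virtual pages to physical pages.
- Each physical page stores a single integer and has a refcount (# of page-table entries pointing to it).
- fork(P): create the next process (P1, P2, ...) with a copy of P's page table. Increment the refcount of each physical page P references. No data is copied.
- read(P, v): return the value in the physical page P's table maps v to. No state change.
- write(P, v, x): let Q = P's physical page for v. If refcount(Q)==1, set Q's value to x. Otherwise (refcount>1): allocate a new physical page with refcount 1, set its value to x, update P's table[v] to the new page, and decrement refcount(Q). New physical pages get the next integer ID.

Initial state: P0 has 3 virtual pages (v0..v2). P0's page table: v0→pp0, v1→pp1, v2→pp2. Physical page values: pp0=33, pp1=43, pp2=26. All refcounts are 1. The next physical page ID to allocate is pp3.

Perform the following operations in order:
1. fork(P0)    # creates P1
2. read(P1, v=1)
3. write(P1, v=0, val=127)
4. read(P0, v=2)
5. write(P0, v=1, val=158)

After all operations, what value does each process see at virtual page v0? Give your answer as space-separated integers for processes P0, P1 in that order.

Answer: 33 127

Derivation:
Op 1: fork(P0) -> P1. 3 ppages; refcounts: pp0:2 pp1:2 pp2:2
Op 2: read(P1, v1) -> 43. No state change.
Op 3: write(P1, v0, 127). refcount(pp0)=2>1 -> COPY to pp3. 4 ppages; refcounts: pp0:1 pp1:2 pp2:2 pp3:1
Op 4: read(P0, v2) -> 26. No state change.
Op 5: write(P0, v1, 158). refcount(pp1)=2>1 -> COPY to pp4. 5 ppages; refcounts: pp0:1 pp1:1 pp2:2 pp3:1 pp4:1
P0: v0 -> pp0 = 33
P1: v0 -> pp3 = 127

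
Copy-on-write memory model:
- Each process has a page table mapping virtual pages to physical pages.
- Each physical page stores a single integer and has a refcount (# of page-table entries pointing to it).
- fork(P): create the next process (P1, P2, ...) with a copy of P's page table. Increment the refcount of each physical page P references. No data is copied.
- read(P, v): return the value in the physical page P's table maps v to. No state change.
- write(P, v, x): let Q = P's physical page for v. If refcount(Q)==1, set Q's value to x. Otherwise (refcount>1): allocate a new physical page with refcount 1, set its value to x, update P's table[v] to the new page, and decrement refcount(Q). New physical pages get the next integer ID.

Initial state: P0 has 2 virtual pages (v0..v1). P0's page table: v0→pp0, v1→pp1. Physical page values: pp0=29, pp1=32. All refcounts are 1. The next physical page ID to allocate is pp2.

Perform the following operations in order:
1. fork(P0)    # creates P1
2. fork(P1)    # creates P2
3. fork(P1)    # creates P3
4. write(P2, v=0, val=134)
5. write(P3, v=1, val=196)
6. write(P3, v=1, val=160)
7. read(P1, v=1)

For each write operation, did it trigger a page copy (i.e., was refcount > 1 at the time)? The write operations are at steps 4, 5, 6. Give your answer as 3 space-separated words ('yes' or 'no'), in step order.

Op 1: fork(P0) -> P1. 2 ppages; refcounts: pp0:2 pp1:2
Op 2: fork(P1) -> P2. 2 ppages; refcounts: pp0:3 pp1:3
Op 3: fork(P1) -> P3. 2 ppages; refcounts: pp0:4 pp1:4
Op 4: write(P2, v0, 134). refcount(pp0)=4>1 -> COPY to pp2. 3 ppages; refcounts: pp0:3 pp1:4 pp2:1
Op 5: write(P3, v1, 196). refcount(pp1)=4>1 -> COPY to pp3. 4 ppages; refcounts: pp0:3 pp1:3 pp2:1 pp3:1
Op 6: write(P3, v1, 160). refcount(pp3)=1 -> write in place. 4 ppages; refcounts: pp0:3 pp1:3 pp2:1 pp3:1
Op 7: read(P1, v1) -> 32. No state change.

yes yes no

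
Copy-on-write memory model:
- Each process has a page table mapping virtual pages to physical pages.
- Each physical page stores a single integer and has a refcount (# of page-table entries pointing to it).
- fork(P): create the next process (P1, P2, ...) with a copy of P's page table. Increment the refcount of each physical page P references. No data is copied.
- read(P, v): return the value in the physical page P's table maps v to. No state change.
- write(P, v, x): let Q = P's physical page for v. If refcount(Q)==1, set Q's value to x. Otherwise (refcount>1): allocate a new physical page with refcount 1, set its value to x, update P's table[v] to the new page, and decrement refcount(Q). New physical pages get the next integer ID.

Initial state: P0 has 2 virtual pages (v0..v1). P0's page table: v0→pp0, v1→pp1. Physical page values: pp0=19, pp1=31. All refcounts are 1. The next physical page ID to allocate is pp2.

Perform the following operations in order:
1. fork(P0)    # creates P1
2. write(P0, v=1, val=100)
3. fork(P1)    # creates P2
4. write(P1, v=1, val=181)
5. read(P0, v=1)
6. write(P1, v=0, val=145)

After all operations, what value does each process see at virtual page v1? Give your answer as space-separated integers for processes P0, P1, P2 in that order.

Op 1: fork(P0) -> P1. 2 ppages; refcounts: pp0:2 pp1:2
Op 2: write(P0, v1, 100). refcount(pp1)=2>1 -> COPY to pp2. 3 ppages; refcounts: pp0:2 pp1:1 pp2:1
Op 3: fork(P1) -> P2. 3 ppages; refcounts: pp0:3 pp1:2 pp2:1
Op 4: write(P1, v1, 181). refcount(pp1)=2>1 -> COPY to pp3. 4 ppages; refcounts: pp0:3 pp1:1 pp2:1 pp3:1
Op 5: read(P0, v1) -> 100. No state change.
Op 6: write(P1, v0, 145). refcount(pp0)=3>1 -> COPY to pp4. 5 ppages; refcounts: pp0:2 pp1:1 pp2:1 pp3:1 pp4:1
P0: v1 -> pp2 = 100
P1: v1 -> pp3 = 181
P2: v1 -> pp1 = 31

Answer: 100 181 31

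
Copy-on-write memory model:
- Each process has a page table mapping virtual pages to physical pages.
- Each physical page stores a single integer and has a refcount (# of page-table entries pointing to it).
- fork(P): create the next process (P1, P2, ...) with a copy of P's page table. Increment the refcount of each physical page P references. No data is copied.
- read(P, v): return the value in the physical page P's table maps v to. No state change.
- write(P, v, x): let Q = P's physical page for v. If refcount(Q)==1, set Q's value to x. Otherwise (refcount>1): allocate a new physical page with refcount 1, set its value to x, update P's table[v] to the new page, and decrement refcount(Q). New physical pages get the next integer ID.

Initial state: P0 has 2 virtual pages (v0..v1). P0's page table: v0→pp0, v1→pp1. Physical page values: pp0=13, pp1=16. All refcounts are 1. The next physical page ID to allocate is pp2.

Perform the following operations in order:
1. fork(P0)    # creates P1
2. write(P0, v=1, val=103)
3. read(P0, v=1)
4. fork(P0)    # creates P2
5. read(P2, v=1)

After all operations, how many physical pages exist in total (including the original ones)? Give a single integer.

Op 1: fork(P0) -> P1. 2 ppages; refcounts: pp0:2 pp1:2
Op 2: write(P0, v1, 103). refcount(pp1)=2>1 -> COPY to pp2. 3 ppages; refcounts: pp0:2 pp1:1 pp2:1
Op 3: read(P0, v1) -> 103. No state change.
Op 4: fork(P0) -> P2. 3 ppages; refcounts: pp0:3 pp1:1 pp2:2
Op 5: read(P2, v1) -> 103. No state change.

Answer: 3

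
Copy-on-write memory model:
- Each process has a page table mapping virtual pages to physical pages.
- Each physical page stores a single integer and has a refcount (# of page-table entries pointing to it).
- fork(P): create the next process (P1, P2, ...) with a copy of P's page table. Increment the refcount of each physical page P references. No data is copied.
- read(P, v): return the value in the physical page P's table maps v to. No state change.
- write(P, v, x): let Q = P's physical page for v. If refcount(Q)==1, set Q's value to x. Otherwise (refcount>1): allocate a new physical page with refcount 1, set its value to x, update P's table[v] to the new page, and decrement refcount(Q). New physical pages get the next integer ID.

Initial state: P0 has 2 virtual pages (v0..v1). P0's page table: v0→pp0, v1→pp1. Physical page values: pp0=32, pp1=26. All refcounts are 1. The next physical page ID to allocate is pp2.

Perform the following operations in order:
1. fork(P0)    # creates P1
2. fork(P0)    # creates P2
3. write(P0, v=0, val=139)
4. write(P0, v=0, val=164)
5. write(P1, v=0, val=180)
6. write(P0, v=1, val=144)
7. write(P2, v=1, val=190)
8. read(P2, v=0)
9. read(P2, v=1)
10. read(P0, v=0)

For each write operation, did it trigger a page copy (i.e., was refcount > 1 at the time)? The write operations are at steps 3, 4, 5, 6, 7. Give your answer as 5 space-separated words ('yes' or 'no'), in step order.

Op 1: fork(P0) -> P1. 2 ppages; refcounts: pp0:2 pp1:2
Op 2: fork(P0) -> P2. 2 ppages; refcounts: pp0:3 pp1:3
Op 3: write(P0, v0, 139). refcount(pp0)=3>1 -> COPY to pp2. 3 ppages; refcounts: pp0:2 pp1:3 pp2:1
Op 4: write(P0, v0, 164). refcount(pp2)=1 -> write in place. 3 ppages; refcounts: pp0:2 pp1:3 pp2:1
Op 5: write(P1, v0, 180). refcount(pp0)=2>1 -> COPY to pp3. 4 ppages; refcounts: pp0:1 pp1:3 pp2:1 pp3:1
Op 6: write(P0, v1, 144). refcount(pp1)=3>1 -> COPY to pp4. 5 ppages; refcounts: pp0:1 pp1:2 pp2:1 pp3:1 pp4:1
Op 7: write(P2, v1, 190). refcount(pp1)=2>1 -> COPY to pp5. 6 ppages; refcounts: pp0:1 pp1:1 pp2:1 pp3:1 pp4:1 pp5:1
Op 8: read(P2, v0) -> 32. No state change.
Op 9: read(P2, v1) -> 190. No state change.
Op 10: read(P0, v0) -> 164. No state change.

yes no yes yes yes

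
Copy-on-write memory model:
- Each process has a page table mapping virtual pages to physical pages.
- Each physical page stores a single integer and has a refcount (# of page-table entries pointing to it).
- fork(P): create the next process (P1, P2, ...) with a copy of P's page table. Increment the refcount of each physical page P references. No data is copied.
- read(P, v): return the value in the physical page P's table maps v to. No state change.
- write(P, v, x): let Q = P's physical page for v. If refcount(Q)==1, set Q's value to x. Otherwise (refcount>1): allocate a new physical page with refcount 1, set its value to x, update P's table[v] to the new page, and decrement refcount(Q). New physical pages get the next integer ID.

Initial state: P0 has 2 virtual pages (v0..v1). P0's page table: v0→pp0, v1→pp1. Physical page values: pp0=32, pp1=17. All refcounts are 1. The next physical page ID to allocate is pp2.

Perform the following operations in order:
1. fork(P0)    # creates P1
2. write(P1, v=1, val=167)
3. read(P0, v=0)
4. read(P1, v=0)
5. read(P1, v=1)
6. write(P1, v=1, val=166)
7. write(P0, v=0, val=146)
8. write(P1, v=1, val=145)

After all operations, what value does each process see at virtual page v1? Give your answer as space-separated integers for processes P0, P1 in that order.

Answer: 17 145

Derivation:
Op 1: fork(P0) -> P1. 2 ppages; refcounts: pp0:2 pp1:2
Op 2: write(P1, v1, 167). refcount(pp1)=2>1 -> COPY to pp2. 3 ppages; refcounts: pp0:2 pp1:1 pp2:1
Op 3: read(P0, v0) -> 32. No state change.
Op 4: read(P1, v0) -> 32. No state change.
Op 5: read(P1, v1) -> 167. No state change.
Op 6: write(P1, v1, 166). refcount(pp2)=1 -> write in place. 3 ppages; refcounts: pp0:2 pp1:1 pp2:1
Op 7: write(P0, v0, 146). refcount(pp0)=2>1 -> COPY to pp3. 4 ppages; refcounts: pp0:1 pp1:1 pp2:1 pp3:1
Op 8: write(P1, v1, 145). refcount(pp2)=1 -> write in place. 4 ppages; refcounts: pp0:1 pp1:1 pp2:1 pp3:1
P0: v1 -> pp1 = 17
P1: v1 -> pp2 = 145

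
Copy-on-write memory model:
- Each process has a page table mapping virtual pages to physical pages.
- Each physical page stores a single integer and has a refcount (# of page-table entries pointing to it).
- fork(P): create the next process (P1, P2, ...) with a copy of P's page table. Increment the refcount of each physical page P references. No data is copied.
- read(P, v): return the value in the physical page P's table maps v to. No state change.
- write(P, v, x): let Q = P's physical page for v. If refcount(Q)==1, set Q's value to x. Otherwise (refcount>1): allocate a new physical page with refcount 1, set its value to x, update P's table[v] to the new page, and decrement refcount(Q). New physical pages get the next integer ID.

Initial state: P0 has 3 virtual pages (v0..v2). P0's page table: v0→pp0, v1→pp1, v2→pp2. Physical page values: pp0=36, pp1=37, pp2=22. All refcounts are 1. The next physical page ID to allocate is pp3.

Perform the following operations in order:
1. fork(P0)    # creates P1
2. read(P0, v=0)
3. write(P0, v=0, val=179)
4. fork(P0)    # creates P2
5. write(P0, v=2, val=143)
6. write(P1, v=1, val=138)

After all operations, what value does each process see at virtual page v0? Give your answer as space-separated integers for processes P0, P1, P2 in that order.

Answer: 179 36 179

Derivation:
Op 1: fork(P0) -> P1. 3 ppages; refcounts: pp0:2 pp1:2 pp2:2
Op 2: read(P0, v0) -> 36. No state change.
Op 3: write(P0, v0, 179). refcount(pp0)=2>1 -> COPY to pp3. 4 ppages; refcounts: pp0:1 pp1:2 pp2:2 pp3:1
Op 4: fork(P0) -> P2. 4 ppages; refcounts: pp0:1 pp1:3 pp2:3 pp3:2
Op 5: write(P0, v2, 143). refcount(pp2)=3>1 -> COPY to pp4. 5 ppages; refcounts: pp0:1 pp1:3 pp2:2 pp3:2 pp4:1
Op 6: write(P1, v1, 138). refcount(pp1)=3>1 -> COPY to pp5. 6 ppages; refcounts: pp0:1 pp1:2 pp2:2 pp3:2 pp4:1 pp5:1
P0: v0 -> pp3 = 179
P1: v0 -> pp0 = 36
P2: v0 -> pp3 = 179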